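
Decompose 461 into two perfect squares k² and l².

We need to find integers k, l > 0 such that k² + l² = 461.
Trying k = 10: l² = 461 - 10² = 461 - 100 = 361
l = 19
Check: 10² + 19² = 100 + 361 = 461 ✓

461 = 10² + 19²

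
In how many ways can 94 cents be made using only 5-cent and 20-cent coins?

We need non-negative integers (x, y) with 5x + 20y = 94.
For each x from 0 to 18, check if (94 - 5x) is a non-negative multiple of 20.
Solutions (x, y): none
Count: 0

0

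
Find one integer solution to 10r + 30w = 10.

Step 1: Check solvability.
gcd(10, 30) = 10
Since 10 divides 10, solutions exist.

Step 2: Apply extended Euclidean algorithm to find gcd.
We find integers such that 10*x0 + 30*y0 = 10

Step 3: Scale the particular solution.
Multiply by 10/10 = 1:
r = 1, w = 0

Step 4: Verify.
10*(1) + 30*(0) = 10 = 10 ✓

r = 1, w = 0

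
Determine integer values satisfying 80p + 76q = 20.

Step 1: Check solvability.
gcd(80, 76) = 4
Since 4 divides 20, solutions exist.

Step 2: Apply extended Euclidean algorithm to find gcd.
We find integers such that 80*x0 + 76*y0 = 4

Step 3: Scale the particular solution.
Multiply by 20/4 = 5:
p = 5, q = -5

Step 4: Verify.
80*(5) + 76*(-5) = 20 = 20 ✓

p = 5, q = -5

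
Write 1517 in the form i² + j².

We need to find integers i, j > 0 such that i² + j² = 1517.
Trying i = 19: j² = 1517 - 19² = 1517 - 361 = 1156
j = 34
Check: 19² + 34² = 361 + 1156 = 1517 ✓

1517 = 19² + 34²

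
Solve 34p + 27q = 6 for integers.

Step 1: Check solvability.
gcd(34, 27) = 1
Since 1 divides 6, solutions exist.

Step 2: Apply extended Euclidean algorithm to find gcd.
We find integers such that 34*x0 + 27*y0 = 1

Step 3: Scale the particular solution.
Multiply by 6/1 = 6:
p = 24, q = -30

Step 4: Verify.
34*(24) + 27*(-30) = 6 = 6 ✓

p = 24, q = -30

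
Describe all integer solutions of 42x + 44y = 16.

Step 1: Compute gcd(42, 44) = 2.
Since 2 divides 16, solutions exist.

Step 2: Find a particular solution using extended Euclidean algorithm.
We get x₀ = -8, y₀ = 8.
Check: 42*-8 + 44*8 = 16 = 16 ✓

Step 3: Write the general solution.
x = -8 + (44/2)t = -8 + 22t
y = 8 - (42/2)t = 8 - 21t
for any integer t.

x = -8 + 22t, y = 8 - 21t for integer t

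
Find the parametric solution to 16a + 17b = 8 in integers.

Step 1: Compute gcd(16, 17) = 1.
Since 1 divides 8, solutions exist.

Step 2: Find a particular solution using extended Euclidean algorithm.
We get a₀ = -8, b₀ = 8.
Check: 16*-8 + 17*8 = 8 = 8 ✓

Step 3: Write the general solution.
a = -8 + (17/1)t = -8 + 17t
b = 8 - (16/1)t = 8 - 16t
for any integer t.

a = -8 + 17t, b = 8 - 16t for integer t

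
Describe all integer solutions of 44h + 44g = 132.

Step 1: Compute gcd(44, 44) = 44.
Since 44 divides 132, solutions exist.

Step 2: Find a particular solution using extended Euclidean algorithm.
We get h₀ = 0, g₀ = 3.
Check: 44*0 + 44*3 = 132 = 132 ✓

Step 3: Write the general solution.
h = 0 + (44/44)t = 0 + 1t
g = 3 - (44/44)t = 3 - 1t
for any integer t.

h = 0 + 1t, g = 3 - 1t for integer t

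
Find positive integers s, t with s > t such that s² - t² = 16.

Factor: s² - t² = (s+t)(s-t) = 16.
We need two factors of 16 with the same parity.
Use s+t = 8 and s-t = 2 (product 8·2 = 16).
Adding: 2s = 10, so s = 5.
Subtracting: 2t = 6, so t = 3.
Check: 5² - 3² = 25 - 9 = 16 ✓

s = 5, t = 3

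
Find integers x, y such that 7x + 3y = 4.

Step 1: Check solvability.
gcd(7, 3) = 1
Since 1 divides 4, solutions exist.

Step 2: Apply extended Euclidean algorithm to find gcd.
We find integers such that 7*x0 + 3*y0 = 1

Step 3: Scale the particular solution.
Multiply by 4/1 = 4:
x = 4, y = -8

Step 4: Verify.
7*(4) + 3*(-8) = 4 = 4 ✓

x = 4, y = -8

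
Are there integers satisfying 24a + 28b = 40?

Step 1: Compute gcd(24, 28).
gcd(24, 28) = 4

Step 2: Check divisibility.
Does 4 divide 40? 40 = 4 x 10, so yes.

By the theorem on linear Diophantine equations, 24a + 28b = 40 has integer solutions if and only if gcd(24, 28) divides 40. Since 4 | 40, solutions exist.

Yes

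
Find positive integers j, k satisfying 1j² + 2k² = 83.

Try small values of j and check whether (83 - 1j²)/2 is a perfect square.
j = 9: 1·9² = 81, so 2k² = 83 - 81 = 2, giving k² = 1, k = 1.
Check: 1·9² + 2·1² = 81 + 2 = 83 ✓

j = 9, k = 1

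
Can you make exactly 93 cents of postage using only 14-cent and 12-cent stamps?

We need non-negative x, y with 14x + 12y = 93.
gcd(14, 12) = 2, and 2 does not divide 93.
No integer solutions exist, so certainly no non-negative ones.

No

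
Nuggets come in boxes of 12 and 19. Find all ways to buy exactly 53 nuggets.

We need non-negative integers (x, y) with 12x + 19y = 53.
For each x in 0..4, check if 53 - 12x is a non-negative multiple of 19.
No x yields an integer y ≥ 0.

No solution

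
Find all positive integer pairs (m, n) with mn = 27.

The positive divisors of 27 are: 1, 3, 9, 27.
Each divisor d gives the pair (d, 27/d):
(1, 27), (3, 9), (9, 3), (27, 1)

(1, 27), (3, 9), (9, 3), (27, 1)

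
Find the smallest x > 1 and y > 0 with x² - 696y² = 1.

We seek the smallest positive integers (x, y) with x² - 696y² = 1, i.e., x² = 696y² + 1.
Try successive y values:
y = 1: x² = 696·1² + 1 = 697, not a perfect square
y = 2: x² = 696·2² + 1 = 2785, not a perfect square
y = 3: x² = 696·3² + 1 = 6265, not a perfect square
... continuing the search (or via continued fractions) ...
y = 55: x² = 696·55² + 1 = 2105401, x = 1451 ✓

Verify: 1451² - 696·55² = 2105401 - 2105400 = 1 ✓

x = 1451, y = 55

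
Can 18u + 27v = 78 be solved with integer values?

Step 1: Compute gcd(18, 27).
gcd(18, 27) = 9

Step 2: Check divisibility.
Does 9 divide 78? 78 = 9 x 8 + 6, so no.

By the theorem on linear Diophantine equations, 18u + 27v = 78 has integer solutions if and only if gcd(18, 27) divides 78. Since 9 does not divide 78, no solutions exist.

No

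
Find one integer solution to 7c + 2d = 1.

Step 1: Check solvability.
gcd(7, 2) = 1
Since 1 divides 1, solutions exist.

Step 2: Apply extended Euclidean algorithm to find gcd.
We find integers such that 7*x0 + 2*y0 = 1

Step 3: Scale the particular solution.
Multiply by 1/1 = 1:
c = 1, d = -3

Step 4: Verify.
7*(1) + 2*(-3) = 1 = 1 ✓

c = 1, d = -3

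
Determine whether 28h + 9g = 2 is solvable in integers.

Step 1: Compute gcd(28, 9).
gcd(28, 9) = 1

Step 2: Check divisibility.
Does 1 divide 2? 2 = 1 x 2, so yes.

By the theorem on linear Diophantine equations, 28h + 9g = 2 has integer solutions if and only if gcd(28, 9) divides 2. Since 1 | 2, solutions exist.

Yes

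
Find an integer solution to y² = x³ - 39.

Try small integer x values and check whether x³ - 39 is a perfect square.
x = 4: x³ - 39 = 4³ - 39 = 64 - 39 = 25
Is 25 a perfect square? 5² = 25 ✓
So (x, y) = (4, -5) is a solution.

x = 4, y = -5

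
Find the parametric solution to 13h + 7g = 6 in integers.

Step 1: Compute gcd(13, 7) = 1.
Since 1 divides 6, solutions exist.

Step 2: Find a particular solution using extended Euclidean algorithm.
We get h₀ = -6, g₀ = 12.
Check: 13*-6 + 7*12 = 6 = 6 ✓

Step 3: Write the general solution.
h = -6 + (7/1)t = -6 + 7t
g = 12 - (13/1)t = 12 - 13t
for any integer t.

h = -6 + 7t, g = 12 - 13t for integer t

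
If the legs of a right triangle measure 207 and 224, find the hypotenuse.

c² = a² + b² = 207² + 224² = 42849 + 50176 = 93025
c = 305

305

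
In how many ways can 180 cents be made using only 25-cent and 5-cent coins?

We need non-negative integers (x, y) with 25x + 5y = 180.
For each x from 0 to 7, check if (180 - 25x) is a non-negative multiple of 5.
Solutions (x, y): (0,36), (1,31), (2,26), (3,21), ...
Count: 8

8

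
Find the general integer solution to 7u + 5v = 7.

Step 1: Compute gcd(7, 5) = 1.
Since 1 divides 7, solutions exist.

Step 2: Find a particular solution using extended Euclidean algorithm.
We get u₀ = -14, v₀ = 21.
Check: 7*-14 + 5*21 = 7 = 7 ✓

Step 3: Write the general solution.
u = -14 + (5/1)t = -14 + 5t
v = 21 - (7/1)t = 21 - 7t
for any integer t.

u = -14 + 5t, v = 21 - 7t for integer t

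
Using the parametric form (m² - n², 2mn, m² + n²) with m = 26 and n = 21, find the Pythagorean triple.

a = m² - n² = 676 - 441 = 235
b = 2mn = 2·26·21 = 1092
c = m² + n² = 676 + 441 = 1117
Verify: 235² + 1092² = 55225 + 1192464 = 1247689 = 1117² ✓

(235, 1092, 1117)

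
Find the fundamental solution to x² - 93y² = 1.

We seek the smallest positive integers (x, y) with x² - 93y² = 1, i.e., x² = 93y² + 1.
Try successive y values:
y = 1: x² = 93·1² + 1 = 94, not a perfect square
y = 2: x² = 93·2² + 1 = 373, not a perfect square
y = 3: x² = 93·3² + 1 = 838, not a perfect square
... continuing the search (or via continued fractions) ...
y = 1260: x² = 93·1260² + 1 = 147646801, x = 12151 ✓

Verify: 12151² - 93·1260² = 147646801 - 147646800 = 1 ✓

x = 12151, y = 1260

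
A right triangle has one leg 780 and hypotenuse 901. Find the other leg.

a² = c² - b² = 811801 - 608400 = 203401
a = 451

451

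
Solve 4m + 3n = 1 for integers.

Step 1: Check solvability.
gcd(4, 3) = 1
Since 1 divides 1, solutions exist.

Step 2: Apply extended Euclidean algorithm to find gcd.
We find integers such that 4*x0 + 3*y0 = 1

Step 3: Scale the particular solution.
Multiply by 1/1 = 1:
m = 1, n = -1

Step 4: Verify.
4*(1) + 3*(-1) = 1 = 1 ✓

m = 1, n = -1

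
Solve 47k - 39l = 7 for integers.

Step 1: Check solvability.
gcd(47, 39) = 1
Since 1 divides 7, solutions exist.

Step 2: Apply extended Euclidean algorithm to find gcd.
We find integers such that 47*x0 + 39*y0 = 1

Step 3: Scale the particular solution.
Multiply by 7/1 = 7:
k = 35, l = 42

Step 4: Verify.
47*(35) - 39*(42) = 7 = 7 ✓

k = 35, l = 42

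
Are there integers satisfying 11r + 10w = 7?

Step 1: Compute gcd(11, 10).
gcd(11, 10) = 1

Step 2: Check divisibility.
Does 1 divide 7? 7 = 1 x 7, so yes.

By the theorem on linear Diophantine equations, 11r + 10w = 7 has integer solutions if and only if gcd(11, 10) divides 7. Since 1 | 7, solutions exist.

Yes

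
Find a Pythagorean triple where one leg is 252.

We need the other leg and hypotenuse such that 252² + x² = c².
Take x = 39, c = 255: 252² + 39² = 63504 + 1521 = 65025 = 255² ✓
Triple: (39, 252, 255)

(39, 252, 255)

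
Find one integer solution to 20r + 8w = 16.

Step 1: Check solvability.
gcd(20, 8) = 4
Since 4 divides 16, solutions exist.

Step 2: Apply extended Euclidean algorithm to find gcd.
We find integers such that 20*x0 + 8*y0 = 4

Step 3: Scale the particular solution.
Multiply by 16/4 = 4:
r = 4, w = -8

Step 4: Verify.
20*(4) + 8*(-8) = 16 = 16 ✓

r = 4, w = -8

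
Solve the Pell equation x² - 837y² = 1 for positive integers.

We seek the smallest positive integers (x, y) with x² - 837y² = 1, i.e., x² = 837y² + 1.
Try successive y values:
y = 1: x² = 837·1² + 1 = 838, not a perfect square
y = 2: x² = 837·2² + 1 = 3349, not a perfect square
y = 3: x² = 837·3² + 1 = 7534, not a perfect square
... continuing the search (or via continued fractions) ...
y = 420: x² = 837·420² + 1 = 147646801, x = 12151 ✓

Verify: 12151² - 837·420² = 147646801 - 147646800 = 1 ✓

x = 12151, y = 420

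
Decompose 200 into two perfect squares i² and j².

We need to find integers i, j > 0 such that i² + j² = 200.
Trying i = 2: j² = 200 - 2² = 200 - 4 = 196
j = 14
Check: 2² + 14² = 4 + 196 = 200 ✓

200 = 2² + 14²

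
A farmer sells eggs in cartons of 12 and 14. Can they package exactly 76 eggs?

We need non-negative a, b with 12a + 14b = 76.
gcd(12, 14) = 2 divides 76.
Try a = 4: 14b = 76 - 48 = 28, so b = 2.
One way: 4 cartons of 12 and 2 cartons of 14.

Yes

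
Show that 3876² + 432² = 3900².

Compute a² + b² = 3876² + 432² = 15023376 + 186624 = 15210000
Compute c² = 3900² = 15210000
Since 15210000 = 15210000, confirmed.

Yes, it is a Pythagorean triple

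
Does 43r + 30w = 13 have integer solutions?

Step 1: Compute gcd(43, 30).
gcd(43, 30) = 1

Step 2: Check divisibility.
Does 1 divide 13? 13 = 1 x 13, so yes.

By the theorem on linear Diophantine equations, 43r + 30w = 13 has integer solutions if and only if gcd(43, 30) divides 13. Since 1 | 13, solutions exist.

Yes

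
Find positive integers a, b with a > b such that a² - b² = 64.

Factor: a² - b² = (a+b)(a-b) = 64.
We need two factors of 64 with the same parity.
Use a+b = 32 and a-b = 2 (product 32·2 = 64).
Adding: 2a = 34, so a = 17.
Subtracting: 2b = 30, so b = 15.
Check: 17² - 15² = 289 - 225 = 64 ✓

a = 17, b = 15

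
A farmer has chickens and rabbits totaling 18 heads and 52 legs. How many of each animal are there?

Let c = chickens, r = rabbits.
Heads: c + r = 18
Legs: 2c + 4r = 52
From the first equation, c = 18 - r. Substitute:
2(18 - r) + 4r = 52
36 + 2r = 52
r = (52 - 36)/2 = 8
c = 18 - 8 = 10

Chickens: 10, Rabbits: 8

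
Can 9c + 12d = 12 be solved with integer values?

Step 1: Compute gcd(9, 12).
gcd(9, 12) = 3

Step 2: Check divisibility.
Does 3 divide 12? 12 = 3 x 4, so yes.

By the theorem on linear Diophantine equations, 9c + 12d = 12 has integer solutions if and only if gcd(9, 12) divides 12. Since 3 | 12, solutions exist.

Yes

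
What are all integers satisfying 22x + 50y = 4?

Step 1: Compute gcd(22, 50) = 2.
Since 2 divides 4, solutions exist.

Step 2: Find a particular solution using extended Euclidean algorithm.
We get x₀ = -18, y₀ = 8.
Check: 22*-18 + 50*8 = 4 = 4 ✓

Step 3: Write the general solution.
x = -18 + (50/2)t = -18 + 25t
y = 8 - (22/2)t = 8 - 11t
for any integer t.

x = -18 + 25t, y = 8 - 11t for integer t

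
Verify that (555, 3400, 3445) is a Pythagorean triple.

Compute a² + b²:
555² + 3400² = 308025 + 11560000 = 11868025
Compute c²:
3445² = 11868025
Since 11868025 = 11868025, it is a Pythagorean triple.

Yes, it is a Pythagorean triple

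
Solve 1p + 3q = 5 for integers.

Step 1: Check solvability.
gcd(1, 3) = 1
Since 1 divides 5, solutions exist.

Step 2: Apply extended Euclidean algorithm to find gcd.
We find integers such that 1*x0 + 3*y0 = 1

Step 3: Scale the particular solution.
Multiply by 5/1 = 5:
p = 5, q = 0

Step 4: Verify.
1*(5) + 3*(0) = 5 = 5 ✓

p = 5, q = 0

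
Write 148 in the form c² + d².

We need to find integers c, d > 0 such that c² + d² = 148.
Trying c = 2: d² = 148 - 2² = 148 - 4 = 144
d = 12
Check: 2² + 12² = 4 + 144 = 148 ✓

148 = 2² + 12²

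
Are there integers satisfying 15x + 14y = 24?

Step 1: Compute gcd(15, 14).
gcd(15, 14) = 1

Step 2: Check divisibility.
Does 1 divide 24? 24 = 1 x 24, so yes.

By the theorem on linear Diophantine equations, 15x + 14y = 24 has integer solutions if and only if gcd(15, 14) divides 24. Since 1 | 24, solutions exist.

Yes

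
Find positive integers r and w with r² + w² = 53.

We need to find integers r, w > 0 such that r² + w² = 53.
Trying r = 2: w² = 53 - 2² = 53 - 4 = 49
w = 7
Check: 2² + 7² = 4 + 49 = 53 ✓

53 = 2² + 7²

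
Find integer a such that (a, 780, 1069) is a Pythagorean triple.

a² = c² - b² = 1069² - 780² = 1142761 - 608400 = 534361
a = sqrt(534361) = 731

731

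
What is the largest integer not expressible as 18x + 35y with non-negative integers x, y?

For two coprime denominations a and b, the Frobenius number (largest value not representable as a non-negative combination) is ab - a - b.
Here gcd(18, 35) = 1, so they are coprime.
F(18, 35) = 18·35 - 18 - 35 = 630 - 53 = 577

577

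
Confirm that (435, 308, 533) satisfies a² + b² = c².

Compute a² + b² = 435² + 308² = 189225 + 94864 = 284089
Compute c² = 533² = 284089
Since 284089 = 284089, confirmed.

Yes, it is a Pythagorean triple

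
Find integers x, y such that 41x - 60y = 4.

Step 1: Check solvability.
gcd(41, 60) = 1
Since 1 divides 4, solutions exist.

Step 2: Apply extended Euclidean algorithm to find gcd.
We find integers such that 41*x0 + 60*y0 = 1

Step 3: Scale the particular solution.
Multiply by 4/1 = 4:
x = -76, y = -52

Step 4: Verify.
41*(-76) - 60*(-52) = 4 = 4 ✓

x = -76, y = -52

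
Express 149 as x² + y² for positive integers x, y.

We need to find integers x, y > 0 such that x² + y² = 149.
Trying x = 7: y² = 149 - 7² = 149 - 49 = 100
y = 10
Check: 7² + 10² = 49 + 100 = 149 ✓

149 = 7² + 10²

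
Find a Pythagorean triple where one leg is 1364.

We need the other leg and hypotenuse such that 1364² + x² = c².
Take x = 477, c = 1445: 1364² + 477² = 1860496 + 227529 = 2088025 = 1445² ✓
Triple: (477, 1364, 1445)

(477, 1364, 1445)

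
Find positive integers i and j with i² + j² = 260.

We need to find integers i, j > 0 such that i² + j² = 260.
Trying i = 2: j² = 260 - 2² = 260 - 4 = 256
j = 16
Check: 2² + 16² = 4 + 256 = 260 ✓

260 = 2² + 16²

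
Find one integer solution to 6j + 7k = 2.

Step 1: Check solvability.
gcd(6, 7) = 1
Since 1 divides 2, solutions exist.

Step 2: Apply extended Euclidean algorithm to find gcd.
We find integers such that 6*x0 + 7*y0 = 1

Step 3: Scale the particular solution.
Multiply by 2/1 = 2:
j = -2, k = 2

Step 4: Verify.
6*(-2) + 7*(2) = 2 = 2 ✓

j = -2, k = 2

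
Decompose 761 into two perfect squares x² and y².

We need to find integers x, y > 0 such that x² + y² = 761.
Trying x = 19: y² = 761 - 19² = 761 - 361 = 400
y = 20
Check: 19² + 20² = 361 + 400 = 761 ✓

761 = 19² + 20²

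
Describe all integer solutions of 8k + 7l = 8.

Step 1: Compute gcd(8, 7) = 1.
Since 1 divides 8, solutions exist.

Step 2: Find a particular solution using extended Euclidean algorithm.
We get k₀ = 8, l₀ = -8.
Check: 8*8 + 7*-8 = 8 = 8 ✓

Step 3: Write the general solution.
k = 8 + (7/1)t = 8 + 7t
l = -8 - (8/1)t = -8 - 8t
for any integer t.

k = 8 + 7t, l = -8 - 8t for integer t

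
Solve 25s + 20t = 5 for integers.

Step 1: Check solvability.
gcd(25, 20) = 5
Since 5 divides 5, solutions exist.

Step 2: Apply extended Euclidean algorithm to find gcd.
We find integers such that 25*x0 + 20*y0 = 5

Step 3: Scale the particular solution.
Multiply by 5/5 = 1:
s = 1, t = -1

Step 4: Verify.
25*(1) + 20*(-1) = 5 = 5 ✓

s = 1, t = -1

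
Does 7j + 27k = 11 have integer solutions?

Step 1: Compute gcd(7, 27).
gcd(7, 27) = 1

Step 2: Check divisibility.
Does 1 divide 11? 11 = 1 x 11, so yes.

By the theorem on linear Diophantine equations, 7j + 27k = 11 has integer solutions if and only if gcd(7, 27) divides 11. Since 1 | 11, solutions exist.

Yes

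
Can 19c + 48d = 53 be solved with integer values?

Step 1: Compute gcd(19, 48).
gcd(19, 48) = 1

Step 2: Check divisibility.
Does 1 divide 53? 53 = 1 x 53, so yes.

By the theorem on linear Diophantine equations, 19c + 48d = 53 has integer solutions if and only if gcd(19, 48) divides 53. Since 1 | 53, solutions exist.

Yes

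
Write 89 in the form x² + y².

We need to find integers x, y > 0 such that x² + y² = 89.
Trying x = 5: y² = 89 - 5² = 89 - 25 = 64
y = 8
Check: 5² + 8² = 25 + 64 = 89 ✓

89 = 5² + 8²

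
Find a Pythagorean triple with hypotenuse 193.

We need a² + b² = 193² = 37249.
Trying: 95² + 168² = 9025 + 28224 = 37249 ✓

(95, 168, 193)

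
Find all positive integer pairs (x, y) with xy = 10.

The positive divisors of 10 are: 1, 2, 5, 10.
Each divisor d gives the pair (d, 10/d):
(1, 10), (2, 5), (5, 2), (10, 1)

(1, 10), (2, 5), (5, 2), (10, 1)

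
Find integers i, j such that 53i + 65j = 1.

Step 1: Check solvability.
gcd(53, 65) = 1
Since 1 divides 1, solutions exist.

Step 2: Apply extended Euclidean algorithm to find gcd.
We find integers such that 53*x0 + 65*y0 = 1

Step 3: Scale the particular solution.
Multiply by 1/1 = 1:
i = 27, j = -22

Step 4: Verify.
53*(27) + 65*(-22) = 1 = 1 ✓

i = 27, j = -22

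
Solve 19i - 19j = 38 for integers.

Step 1: Check solvability.
gcd(19, 19) = 19
Since 19 divides 38, solutions exist.

Step 2: Apply extended Euclidean algorithm to find gcd.
We find integers such that 19*x0 + 19*y0 = 19

Step 3: Scale the particular solution.
Multiply by 38/19 = 2:
i = 0, j = -2

Step 4: Verify.
19*(0) - 19*(-2) = 38 = 38 ✓

i = 0, j = -2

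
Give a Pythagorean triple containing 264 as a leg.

We need the other leg and hypotenuse such that 264² + x² = c².
Take x = 23, c = 265: 264² + 23² = 69696 + 529 = 70225 = 265² ✓
Triple: (23, 264, 265)

(23, 264, 265)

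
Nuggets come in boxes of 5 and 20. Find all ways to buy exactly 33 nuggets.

We need non-negative integers (x, y) with 5x + 20y = 33.
For each x in 0..6, check if 33 - 5x is a non-negative multiple of 20.
No x yields an integer y ≥ 0.

No solution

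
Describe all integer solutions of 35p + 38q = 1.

Step 1: Compute gcd(35, 38) = 1.
Since 1 divides 1, solutions exist.

Step 2: Find a particular solution using extended Euclidean algorithm.
We get p₀ = -13, q₀ = 12.
Check: 35*-13 + 38*12 = 1 = 1 ✓

Step 3: Write the general solution.
p = -13 + (38/1)t = -13 + 38t
q = 12 - (35/1)t = 12 - 35t
for any integer t.

p = -13 + 38t, q = 12 - 35t for integer t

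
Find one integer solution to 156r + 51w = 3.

Step 1: Check solvability.
gcd(156, 51) = 3
Since 3 divides 3, solutions exist.

Step 2: Apply extended Euclidean algorithm to find gcd.
We find integers such that 156*x0 + 51*y0 = 3

Step 3: Scale the particular solution.
Multiply by 3/3 = 1:
r = 1, w = -3

Step 4: Verify.
156*(1) + 51*(-3) = 3 = 3 ✓

r = 1, w = -3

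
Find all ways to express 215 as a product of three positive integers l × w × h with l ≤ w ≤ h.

Iterate l from 1 to ⌊215^(1/3)⌋. For each l dividing 215, iterate w ≥ l with w dividing 215/l, and set h = 215/(l·w).
Triples found (2): (1×1×215), (1×5×43)

(1×1×215), (1×5×43)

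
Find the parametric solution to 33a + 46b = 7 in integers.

Step 1: Compute gcd(33, 46) = 1.
Since 1 divides 7, solutions exist.

Step 2: Find a particular solution using extended Euclidean algorithm.
We get a₀ = 49, b₀ = -35.
Check: 33*49 + 46*-35 = 7 = 7 ✓

Step 3: Write the general solution.
a = 49 + (46/1)t = 49 + 46t
b = -35 - (33/1)t = -35 - 33t
for any integer t.

a = 49 + 46t, b = -35 - 33t for integer t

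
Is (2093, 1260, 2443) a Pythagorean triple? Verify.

Compute a² + b² = 2093² + 1260² = 4380649 + 1587600 = 5968249
Compute c² = 2443² = 5968249
Since 5968249 = 5968249, confirmed.

Yes, it is a Pythagorean triple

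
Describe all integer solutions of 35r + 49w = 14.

Step 1: Compute gcd(35, 49) = 7.
Since 7 divides 14, solutions exist.

Step 2: Find a particular solution using extended Euclidean algorithm.
We get r₀ = 6, w₀ = -4.
Check: 35*6 + 49*-4 = 14 = 14 ✓

Step 3: Write the general solution.
r = 6 + (49/7)t = 6 + 7t
w = -4 - (35/7)t = -4 - 5t
for any integer t.

r = 6 + 7t, w = -4 - 5t for integer t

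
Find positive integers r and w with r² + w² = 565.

We need to find integers r, w > 0 such that r² + w² = 565.
Trying r = 6: w² = 565 - 6² = 565 - 36 = 529
w = 23
Check: 6² + 23² = 36 + 529 = 565 ✓

565 = 6² + 23²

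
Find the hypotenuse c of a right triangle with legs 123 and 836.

c² = a² + b² = 123² + 836² = 15129 + 698896 = 714025
c = 845

845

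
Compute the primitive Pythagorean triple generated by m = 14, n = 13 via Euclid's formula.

a = m² - n² = 14² - 13² = 196 - 169 = 27
b = 2mn = 2·14·13 = 364
c = m² + n² = 196 + 169 = 365
Verify: 27² + 364² = 729 + 132496 = 133225 = 365² ✓

(27, 364, 365)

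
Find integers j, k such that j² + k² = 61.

We need to find integers j, k > 0 such that j² + k² = 61.
Trying j = 5: k² = 61 - 5² = 61 - 25 = 36
k = 6
Check: 5² + 6² = 25 + 36 = 61 ✓

61 = 5² + 6²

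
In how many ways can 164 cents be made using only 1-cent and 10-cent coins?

We need non-negative integers (x, y) with 1x + 10y = 164.
For each x from 0 to 164, check if (164 - 1x) is a non-negative multiple of 10.
Solutions (x, y): (4,16), (14,15), (24,14), (34,13), ...
Count: 17

17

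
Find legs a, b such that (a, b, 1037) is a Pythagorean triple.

We need a² + b² = 1037² = 1075369.
Trying: 315² + 988² = 99225 + 976144 = 1075369 ✓

(315, 988, 1037)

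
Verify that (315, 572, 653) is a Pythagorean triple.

Compute a² + b²:
315² + 572² = 99225 + 327184 = 426409
Compute c²:
653² = 426409
Since 426409 = 426409, it is a Pythagorean triple.

Yes, it is a Pythagorean triple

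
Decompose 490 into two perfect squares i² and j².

We need to find integers i, j > 0 such that i² + j² = 490.
Trying i = 7: j² = 490 - 7² = 490 - 49 = 441
j = 21
Check: 7² + 21² = 49 + 441 = 490 ✓

490 = 7² + 21²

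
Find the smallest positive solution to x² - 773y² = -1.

We need x² = 773y² - 1. Try successive y:
y = 1: x² = 773·1² - 1 = 772, not a perfect square
y = 2: x² = 773·2² - 1 = 3091, not a perfect square
y = 3: x² = 773·3² - 1 = 6956, not a perfect square
...
y = 48305: x² = 773·48305² - 1 = 1803697348324 = 1343018² ✓
Check: 1343018² - 773·48305² = 1803697348324 - 1803697348325 = -1 ✓

x = 1343018, y = 48305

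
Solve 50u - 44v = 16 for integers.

Step 1: Check solvability.
gcd(50, 44) = 2
Since 2 divides 16, solutions exist.

Step 2: Apply extended Euclidean algorithm to find gcd.
We find integers such that 50*x0 + 44*y0 = 2

Step 3: Scale the particular solution.
Multiply by 16/2 = 8:
u = -56, v = -64

Step 4: Verify.
50*(-56) - 44*(-64) = 16 = 16 ✓

u = -56, v = -64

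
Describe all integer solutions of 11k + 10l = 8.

Step 1: Compute gcd(11, 10) = 1.
Since 1 divides 8, solutions exist.

Step 2: Find a particular solution using extended Euclidean algorithm.
We get k₀ = 8, l₀ = -8.
Check: 11*8 + 10*-8 = 8 = 8 ✓

Step 3: Write the general solution.
k = 8 + (10/1)t = 8 + 10t
l = -8 - (11/1)t = -8 - 11t
for any integer t.

k = 8 + 10t, l = -8 - 11t for integer t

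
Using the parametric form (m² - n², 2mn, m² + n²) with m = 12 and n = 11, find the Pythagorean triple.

a = m² - n² = 144 - 121 = 23
b = 2mn = 2·12·11 = 264
c = m² + n² = 144 + 121 = 265
Verify: 23² + 264² = 529 + 69696 = 70225 = 265² ✓

(23, 264, 265)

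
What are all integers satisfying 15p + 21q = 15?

Step 1: Compute gcd(15, 21) = 3.
Since 3 divides 15, solutions exist.

Step 2: Find a particular solution using extended Euclidean algorithm.
We get p₀ = 15, q₀ = -10.
Check: 15*15 + 21*-10 = 15 = 15 ✓

Step 3: Write the general solution.
p = 15 + (21/3)t = 15 + 7t
q = -10 - (15/3)t = -10 - 5t
for any integer t.

p = 15 + 7t, q = -10 - 5t for integer t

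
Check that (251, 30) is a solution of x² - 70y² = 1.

Compute x² = 251² = 63001
Compute 70y² = 70·30² = 70·900 = 63000
x² - 70y² = 63001 - 63000 = 1
Since this equals 1, (251, 30) is a solution.

Yes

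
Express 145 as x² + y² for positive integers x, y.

We need to find integers x, y > 0 such that x² + y² = 145.
Trying x = 1: y² = 145 - 1² = 145 - 1 = 144
y = 12
Check: 1² + 12² = 1 + 144 = 145 ✓

145 = 1² + 12²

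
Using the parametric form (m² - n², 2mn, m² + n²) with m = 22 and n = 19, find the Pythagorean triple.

a = m² - n² = 22² - 19² = 484 - 361 = 123
b = 2mn = 2·22·19 = 836
c = m² + n² = 484 + 361 = 845
Verify: 123² + 836² = 15129 + 698896 = 714025 = 845² ✓

(123, 836, 845)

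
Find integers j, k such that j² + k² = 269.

We need to find integers j, k > 0 such that j² + k² = 269.
Trying j = 10: k² = 269 - 10² = 269 - 100 = 169
k = 13
Check: 10² + 13² = 100 + 169 = 269 ✓

269 = 10² + 13²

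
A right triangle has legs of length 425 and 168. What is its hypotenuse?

c² = a² + b² = 425² + 168² = 180625 + 28224 = 208849
c = 457

457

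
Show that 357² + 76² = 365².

Compute a² + b² = 357² + 76² = 127449 + 5776 = 133225
Compute c² = 365² = 133225
Since 133225 = 133225, confirmed.

Yes, it is a Pythagorean triple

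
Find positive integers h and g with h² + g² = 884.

We need to find integers h, g > 0 such that h² + g² = 884.
Trying h = 10: g² = 884 - 10² = 884 - 100 = 784
g = 28
Check: 10² + 28² = 100 + 784 = 884 ✓

884 = 10² + 28²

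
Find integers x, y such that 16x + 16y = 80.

Step 1: Check solvability.
gcd(16, 16) = 16
Since 16 divides 80, solutions exist.

Step 2: Apply extended Euclidean algorithm to find gcd.
We find integers such that 16*x0 + 16*y0 = 16

Step 3: Scale the particular solution.
Multiply by 80/16 = 5:
x = 0, y = 5

Step 4: Verify.
16*(0) + 16*(5) = 80 = 80 ✓

x = 0, y = 5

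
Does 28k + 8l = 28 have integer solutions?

Step 1: Compute gcd(28, 8).
gcd(28, 8) = 4

Step 2: Check divisibility.
Does 4 divide 28? 28 = 4 x 7, so yes.

By the theorem on linear Diophantine equations, 28k + 8l = 28 has integer solutions if and only if gcd(28, 8) divides 28. Since 4 | 28, solutions exist.

Yes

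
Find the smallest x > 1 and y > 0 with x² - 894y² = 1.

We seek the smallest positive integers (x, y) with x² - 894y² = 1, i.e., x² = 894y² + 1.
Try successive y values:
y = 1: x² = 894·1² + 1 = 895, not a perfect square
y = 2: x² = 894·2² + 1 = 3577, not a perfect square
y = 3: x² = 894·3² + 1 = 8047, not a perfect square
... continuing the search (or via continued fractions) ...
y = 10: x² = 894·10² + 1 = 89401, x = 299 ✓

Verify: 299² - 894·10² = 89401 - 89400 = 1 ✓

x = 299, y = 10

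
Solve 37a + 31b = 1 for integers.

Step 1: Check solvability.
gcd(37, 31) = 1
Since 1 divides 1, solutions exist.

Step 2: Apply extended Euclidean algorithm to find gcd.
We find integers such that 37*x0 + 31*y0 = 1

Step 3: Scale the particular solution.
Multiply by 1/1 = 1:
a = -5, b = 6

Step 4: Verify.
37*(-5) + 31*(6) = 1 = 1 ✓

a = -5, b = 6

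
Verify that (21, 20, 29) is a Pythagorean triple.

Compute a² + b² = 21² + 20² = 441 + 400 = 841
Compute c² = 29² = 841
Since 841 = 841, confirmed.

Yes, it is a Pythagorean triple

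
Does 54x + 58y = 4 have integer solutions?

Step 1: Compute gcd(54, 58).
gcd(54, 58) = 2

Step 2: Check divisibility.
Does 2 divide 4? 4 = 2 x 2, so yes.

By the theorem on linear Diophantine equations, 54x + 58y = 4 has integer solutions if and only if gcd(54, 58) divides 4. Since 2 | 4, solutions exist.

Yes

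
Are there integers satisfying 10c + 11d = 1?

Step 1: Compute gcd(10, 11).
gcd(10, 11) = 1

Step 2: Check divisibility.
Does 1 divide 1? 1 = 1 x 1, so yes.

By the theorem on linear Diophantine equations, 10c + 11d = 1 has integer solutions if and only if gcd(10, 11) divides 1. Since 1 | 1, solutions exist.

Yes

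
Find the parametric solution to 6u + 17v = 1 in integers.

Step 1: Compute gcd(6, 17) = 1.
Since 1 divides 1, solutions exist.

Step 2: Find a particular solution using extended Euclidean algorithm.
We get u₀ = 3, v₀ = -1.
Check: 6*3 + 17*-1 = 1 = 1 ✓

Step 3: Write the general solution.
u = 3 + (17/1)t = 3 + 17t
v = -1 - (6/1)t = -1 - 6t
for any integer t.

u = 3 + 17t, v = -1 - 6t for integer t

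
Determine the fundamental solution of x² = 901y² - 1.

We need x² = 901y² - 1. Try successive y:
y = 1: x² = 901·1² - 1 = 900 = 30² ✓
Check: 30² - 901·1² = 900 - 901 = -1 ✓

x = 30, y = 1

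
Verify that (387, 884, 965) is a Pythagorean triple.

Compute a² + b² = 387² + 884² = 149769 + 781456 = 931225
Compute c² = 965² = 931225
Since 931225 = 931225, confirmed.

Yes, it is a Pythagorean triple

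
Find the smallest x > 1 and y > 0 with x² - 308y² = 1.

We seek the smallest positive integers (x, y) with x² - 308y² = 1, i.e., x² = 308y² + 1.
Try successive y values:
y = 1: x² = 308·1² + 1 = 309, not a perfect square
y = 2: x² = 308·2² + 1 = 1233, not a perfect square
y = 3: x² = 308·3² + 1 = 2773, not a perfect square
... continuing the search (or via continued fractions) ...
y = 20: x² = 308·20² + 1 = 123201, x = 351 ✓

Verify: 351² - 308·20² = 123201 - 123200 = 1 ✓

x = 351, y = 20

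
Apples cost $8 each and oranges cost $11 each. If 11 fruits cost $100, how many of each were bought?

Let a = apples, o = oranges.
a + o = 11
8a + 11o = 100
Substitute o = 11 - a:
8a + 11(11 - a) = 100
(8 - 11)a = 100 - 121
-3a = -21
a = 7, o = 11 - 7 = 4

Apples: 7, Oranges: 4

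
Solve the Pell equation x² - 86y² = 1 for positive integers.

We seek the smallest positive integers (x, y) with x² - 86y² = 1, i.e., x² = 86y² + 1.
Try successive y values:
y = 1: x² = 86·1² + 1 = 87, not a perfect square
y = 2: x² = 86·2² + 1 = 345, not a perfect square
y = 3: x² = 86·3² + 1 = 775, not a perfect square
... continuing the search (or via continued fractions) ...
y = 1122: x² = 86·1122² + 1 = 108264025, x = 10405 ✓

Verify: 10405² - 86·1122² = 108264025 - 108264024 = 1 ✓

x = 10405, y = 1122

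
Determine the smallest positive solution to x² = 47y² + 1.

We seek the smallest positive integers (x, y) with x² - 47y² = 1, i.e., x² = 47y² + 1.
Try successive y values:
y = 1: x² = 47·1² + 1 = 48, not a perfect square
y = 2: x² = 47·2² + 1 = 189, not a perfect square
y = 3: x² = 47·3² + 1 = 424, not a perfect square
... continuing the search (or via continued fractions) ...
y = 7: x² = 47·7² + 1 = 2304, x = 48 ✓

Verify: 48² - 47·7² = 2304 - 2303 = 1 ✓

x = 48, y = 7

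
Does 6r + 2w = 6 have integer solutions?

Step 1: Compute gcd(6, 2).
gcd(6, 2) = 2

Step 2: Check divisibility.
Does 2 divide 6? 6 = 2 x 3, so yes.

By the theorem on linear Diophantine equations, 6r + 2w = 6 has integer solutions if and only if gcd(6, 2) divides 6. Since 2 | 6, solutions exist.

Yes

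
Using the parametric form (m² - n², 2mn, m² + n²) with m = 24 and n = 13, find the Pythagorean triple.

a = m² - n² = 576 - 169 = 407
b = 2mn = 2·24·13 = 624
c = m² + n² = 576 + 169 = 745
Verify: 407² + 624² = 165649 + 389376 = 555025 = 745² ✓

(407, 624, 745)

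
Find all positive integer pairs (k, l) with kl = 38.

The positive divisors of 38 are: 1, 2, 19, 38.
Each divisor d gives the pair (d, 38/d):
(1, 38), (2, 19), (19, 2), (38, 1)

(1, 38), (2, 19), (19, 2), (38, 1)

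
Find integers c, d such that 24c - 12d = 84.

Step 1: Check solvability.
gcd(24, 12) = 12
Since 12 divides 84, solutions exist.

Step 2: Apply extended Euclidean algorithm to find gcd.
We find integers such that 24*x0 + 12*y0 = 12

Step 3: Scale the particular solution.
Multiply by 84/12 = 7:
c = 0, d = -7

Step 4: Verify.
24*(0) - 12*(-7) = 84 = 84 ✓

c = 0, d = -7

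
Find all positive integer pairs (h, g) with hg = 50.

The positive divisors of 50 are: 1, 2, 5, 10, 25, 50.
Each divisor d gives the pair (d, 50/d):
(1, 50), (2, 25), (5, 10), (10, 5), (25, 2), (50, 1)

(1, 50), (2, 25), (5, 10), (10, 5), (25, 2), (50, 1)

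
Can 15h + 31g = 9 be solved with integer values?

Step 1: Compute gcd(15, 31).
gcd(15, 31) = 1

Step 2: Check divisibility.
Does 1 divide 9? 9 = 1 x 9, so yes.

By the theorem on linear Diophantine equations, 15h + 31g = 9 has integer solutions if and only if gcd(15, 31) divides 9. Since 1 | 9, solutions exist.

Yes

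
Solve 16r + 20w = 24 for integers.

Step 1: Check solvability.
gcd(16, 20) = 4
Since 4 divides 24, solutions exist.

Step 2: Apply extended Euclidean algorithm to find gcd.
We find integers such that 16*x0 + 20*y0 = 4

Step 3: Scale the particular solution.
Multiply by 24/4 = 6:
r = -6, w = 6

Step 4: Verify.
16*(-6) + 20*(6) = 24 = 24 ✓

r = -6, w = 6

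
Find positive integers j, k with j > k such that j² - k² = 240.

Factor: j² - k² = (j+k)(j-k) = 240.
We need two factors of 240 with the same parity.
Use j+k = 120 and j-k = 2 (product 120·2 = 240).
Adding: 2j = 122, so j = 61.
Subtracting: 2k = 118, so k = 59.
Check: 61² - 59² = 3721 - 3481 = 240 ✓

j = 61, k = 59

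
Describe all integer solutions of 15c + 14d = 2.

Step 1: Compute gcd(15, 14) = 1.
Since 1 divides 2, solutions exist.

Step 2: Find a particular solution using extended Euclidean algorithm.
We get c₀ = 2, d₀ = -2.
Check: 15*2 + 14*-2 = 2 = 2 ✓

Step 3: Write the general solution.
c = 2 + (14/1)t = 2 + 14t
d = -2 - (15/1)t = -2 - 15t
for any integer t.

c = 2 + 14t, d = -2 - 15t for integer t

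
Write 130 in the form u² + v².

We need to find integers u, v > 0 such that u² + v² = 130.
Trying u = 3: v² = 130 - 3² = 130 - 9 = 121
v = 11
Check: 3² + 11² = 9 + 121 = 130 ✓

130 = 3² + 11²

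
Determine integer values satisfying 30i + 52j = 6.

Step 1: Check solvability.
gcd(30, 52) = 2
Since 2 divides 6, solutions exist.

Step 2: Apply extended Euclidean algorithm to find gcd.
We find integers such that 30*x0 + 52*y0 = 2

Step 3: Scale the particular solution.
Multiply by 6/2 = 3:
i = 21, j = -12

Step 4: Verify.
30*(21) + 52*(-12) = 6 = 6 ✓

i = 21, j = -12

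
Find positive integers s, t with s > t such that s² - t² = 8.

Factor: s² - t² = (s+t)(s-t) = 8.
We need two factors of 8 with the same parity.
Use s+t = 4 and s-t = 2 (product 4·2 = 8).
Adding: 2s = 6, so s = 3.
Subtracting: 2t = 2, so t = 1.
Check: 3² - 1² = 9 - 1 = 8 ✓

s = 3, t = 1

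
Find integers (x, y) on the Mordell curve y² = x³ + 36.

Try small integer x values and check whether x³ + 36 is a perfect square.
x = 12: x³ + 36 = 12³ + 36 = 1728 + 36 = 1764
Is 1764 a perfect square? 42² = 1764 ✓
So (x, y) = (12, 42) is a solution.

x = 12, y = 42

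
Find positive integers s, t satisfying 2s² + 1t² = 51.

Try small values of s and check whether (51 - 2s²)/1 is a perfect square.
s = 1: 2·1² = 2, so 1t² = 51 - 2 = 49, giving t² = 49, t = 7.
Check: 2·1² + 1·7² = 2 + 49 = 51 ✓

s = 1, t = 7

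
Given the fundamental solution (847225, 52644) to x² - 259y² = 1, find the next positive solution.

Solutions to x² - Dy² = 1 are generated by powers of (x₀ + y₀√D).
The next solution satisfies x₁ + y₁√259 = (x₀ + y₀√259)², giving:
x₁ = x₀² + 259y₀² = 847225² + 259·52644² = 717790200625 + 717790200624 = 1435580401249
y₁ = 2x₀y₀ = 2·847225·52644 = 89202625800

Verify: 1435580401249² - 259·89202625800² = 2060891088450239840760001 - 2060891088450239840760000 = 1 ✓

x = 1435580401249, y = 89202625800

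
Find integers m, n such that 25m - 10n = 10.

Step 1: Check solvability.
gcd(25, 10) = 5
Since 5 divides 10, solutions exist.

Step 2: Apply extended Euclidean algorithm to find gcd.
We find integers such that 25*x0 + 10*y0 = 5

Step 3: Scale the particular solution.
Multiply by 10/5 = 2:
m = 2, n = 4

Step 4: Verify.
25*(2) - 10*(4) = 10 = 10 ✓

m = 2, n = 4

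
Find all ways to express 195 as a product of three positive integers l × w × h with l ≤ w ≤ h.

Iterate l from 1 to ⌊195^(1/3)⌋. For each l dividing 195, iterate w ≥ l with w dividing 195/l, and set h = 195/(l·w).
Triples found (5): (1×1×195), (1×3×65), (1×5×39), (1×13×15), (3×5×13)

(1×1×195), (1×3×65), (1×5×39), (1×13×15), (3×5×13)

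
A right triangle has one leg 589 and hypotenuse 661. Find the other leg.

b² = c² - a² = 436921 - 346921 = 90000
b = 300

300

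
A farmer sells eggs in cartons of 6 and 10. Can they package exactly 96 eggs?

We need non-negative a, b with 6a + 10b = 96.
gcd(6, 10) = 2 divides 96.
Try a = 1: 10b = 96 - 6 = 90, so b = 9.
One way: 1 cartons of 6 and 9 cartons of 10.

Yes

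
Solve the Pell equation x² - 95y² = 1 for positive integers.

We seek the smallest positive integers (x, y) with x² - 95y² = 1, i.e., x² = 95y² + 1.
Try successive y values:
y = 1: x² = 95·1² + 1 = 96, not a perfect square
y = 2: x² = 95·2² + 1 = 381, not a perfect square
y = 3: x² = 95·3² + 1 = 856, not a perfect square
... continuing the search (or via continued fractions) ...
y = 4: x² = 95·4² + 1 = 1521, x = 39 ✓

Verify: 39² - 95·4² = 1521 - 1520 = 1 ✓

x = 39, y = 4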